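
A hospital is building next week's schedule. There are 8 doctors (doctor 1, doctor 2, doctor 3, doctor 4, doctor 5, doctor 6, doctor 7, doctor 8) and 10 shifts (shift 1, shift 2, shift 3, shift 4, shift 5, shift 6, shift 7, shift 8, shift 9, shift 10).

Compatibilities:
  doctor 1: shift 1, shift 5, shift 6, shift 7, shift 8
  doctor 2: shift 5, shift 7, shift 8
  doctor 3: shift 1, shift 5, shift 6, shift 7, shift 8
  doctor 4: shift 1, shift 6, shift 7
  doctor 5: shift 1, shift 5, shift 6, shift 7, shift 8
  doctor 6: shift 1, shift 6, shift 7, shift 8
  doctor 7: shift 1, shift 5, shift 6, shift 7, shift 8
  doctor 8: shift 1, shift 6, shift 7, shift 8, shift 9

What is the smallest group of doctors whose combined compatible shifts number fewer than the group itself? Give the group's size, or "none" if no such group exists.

6

Take S = {doctor 1, doctor 2, doctor 3, doctor 4, doctor 5, doctor 6}. Its neighbourhood is {shift 1, shift 5, shift 6, shift 7, shift 8}, so |N(S)| = 5 < |S| = 6.
Every subset of size less than 6 has at least as many neighbours as members, so 6 is the minimum.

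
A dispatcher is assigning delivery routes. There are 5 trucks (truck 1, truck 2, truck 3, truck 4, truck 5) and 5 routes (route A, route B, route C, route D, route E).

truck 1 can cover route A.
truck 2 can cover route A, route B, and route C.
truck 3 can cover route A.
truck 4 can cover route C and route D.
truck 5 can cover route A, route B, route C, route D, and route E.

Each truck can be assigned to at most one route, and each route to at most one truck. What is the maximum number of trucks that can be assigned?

One maximum matching: truck 1–route A, truck 2–route B, truck 4–route D, truck 5–route E.
The set {truck 1, truck 3} has only 1 neighbour ({route A}), so by Hall's theorem at most 4 of the 5 trucks can be matched.

4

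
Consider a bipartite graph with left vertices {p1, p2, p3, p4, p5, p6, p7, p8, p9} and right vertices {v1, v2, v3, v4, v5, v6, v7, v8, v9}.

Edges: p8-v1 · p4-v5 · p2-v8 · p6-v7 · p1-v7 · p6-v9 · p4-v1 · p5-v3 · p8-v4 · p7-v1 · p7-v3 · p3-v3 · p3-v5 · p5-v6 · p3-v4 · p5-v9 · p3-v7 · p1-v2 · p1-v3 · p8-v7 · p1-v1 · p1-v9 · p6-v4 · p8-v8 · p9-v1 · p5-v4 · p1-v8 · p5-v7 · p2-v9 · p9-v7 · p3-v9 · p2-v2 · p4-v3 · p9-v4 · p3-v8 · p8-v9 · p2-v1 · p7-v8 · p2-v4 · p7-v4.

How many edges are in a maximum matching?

9

A valid assignment of size 9: p1-v2, p2-v8, p3-v5, p4-v3, p5-v6, p6-v4, p7-v1, p8-v9, p9-v7.
This saturates every left vertex, so 9 is the maximum.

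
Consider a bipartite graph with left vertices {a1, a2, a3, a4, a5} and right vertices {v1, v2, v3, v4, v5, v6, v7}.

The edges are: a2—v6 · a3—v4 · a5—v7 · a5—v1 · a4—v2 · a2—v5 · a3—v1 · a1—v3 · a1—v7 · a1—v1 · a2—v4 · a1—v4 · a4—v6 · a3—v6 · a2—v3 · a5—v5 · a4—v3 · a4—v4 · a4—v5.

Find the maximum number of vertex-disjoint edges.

A valid assignment of size 5: a1→v1, a2→v4, a3→v6, a4→v3, a5→v7.
This saturates every left vertex, so 5 is the maximum.

5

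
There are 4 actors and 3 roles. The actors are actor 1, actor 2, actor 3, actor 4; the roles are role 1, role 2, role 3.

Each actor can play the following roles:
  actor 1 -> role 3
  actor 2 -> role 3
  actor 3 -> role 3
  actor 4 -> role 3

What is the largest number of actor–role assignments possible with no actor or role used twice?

1

One maximum matching: actor 1→role 3.
The set {actor 1, actor 2, actor 3, actor 4} has only 1 neighbour ({role 3}), so by Hall's theorem at most 1 of the 4 actors can be matched.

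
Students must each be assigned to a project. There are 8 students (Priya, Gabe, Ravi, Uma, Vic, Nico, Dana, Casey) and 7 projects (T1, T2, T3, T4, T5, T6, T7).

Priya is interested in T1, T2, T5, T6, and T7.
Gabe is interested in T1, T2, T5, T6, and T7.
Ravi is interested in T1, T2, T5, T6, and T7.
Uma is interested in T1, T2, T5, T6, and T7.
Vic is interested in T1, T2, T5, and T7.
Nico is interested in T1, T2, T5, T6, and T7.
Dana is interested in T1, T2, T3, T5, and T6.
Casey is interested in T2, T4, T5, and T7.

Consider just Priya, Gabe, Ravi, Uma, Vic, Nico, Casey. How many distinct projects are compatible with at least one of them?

6

The union of neighbours of {Priya, Gabe, Ravi, Uma, Vic, Nico, Casey} is {T1, T2, T4, T5, T6, T7}, which has 6 elements.
Since |N(S)| = 6 < |S| = 7, Hall's condition fails for this subset.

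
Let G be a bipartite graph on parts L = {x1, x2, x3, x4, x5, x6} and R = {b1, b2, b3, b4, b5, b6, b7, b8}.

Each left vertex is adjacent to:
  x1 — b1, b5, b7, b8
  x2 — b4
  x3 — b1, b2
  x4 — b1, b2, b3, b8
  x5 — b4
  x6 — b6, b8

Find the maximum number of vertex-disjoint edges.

5

A valid assignment of size 5: x1→b5, x2→b4, x3→b2, x4→b3, x6→b8.
The set {x2, x5} has only 1 neighbour ({b4}), so by Hall's theorem at most 5 of the 6 left vertices can be matched.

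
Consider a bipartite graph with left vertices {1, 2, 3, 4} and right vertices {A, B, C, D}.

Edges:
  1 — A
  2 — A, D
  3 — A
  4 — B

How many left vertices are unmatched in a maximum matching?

1

One maximum matching: 1–A, 2–D, 4–B.
The set {1, 3} has only 1 neighbour ({A}), so by Hall's theorem at most 3 of the 4 left vertices can be matched.
That matches 3 of the 4, leaving 1 unmatched; no matching can do better.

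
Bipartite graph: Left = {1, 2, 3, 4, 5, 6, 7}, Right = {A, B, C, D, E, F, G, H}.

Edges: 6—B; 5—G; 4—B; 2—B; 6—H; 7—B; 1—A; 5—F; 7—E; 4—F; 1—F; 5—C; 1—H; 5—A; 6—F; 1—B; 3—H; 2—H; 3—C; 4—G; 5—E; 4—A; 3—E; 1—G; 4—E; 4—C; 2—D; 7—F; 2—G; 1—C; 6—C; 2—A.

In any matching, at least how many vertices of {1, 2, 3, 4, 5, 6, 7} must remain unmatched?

0

A valid assignment of size 7: 1–G, 2–H, 3–C, 4–E, 5–A, 6–F, 7–B.
All 7 left vertices are matched, so no larger matching exists.
That matches 7 of the 7, leaving 0 unmatched; no matching can do better.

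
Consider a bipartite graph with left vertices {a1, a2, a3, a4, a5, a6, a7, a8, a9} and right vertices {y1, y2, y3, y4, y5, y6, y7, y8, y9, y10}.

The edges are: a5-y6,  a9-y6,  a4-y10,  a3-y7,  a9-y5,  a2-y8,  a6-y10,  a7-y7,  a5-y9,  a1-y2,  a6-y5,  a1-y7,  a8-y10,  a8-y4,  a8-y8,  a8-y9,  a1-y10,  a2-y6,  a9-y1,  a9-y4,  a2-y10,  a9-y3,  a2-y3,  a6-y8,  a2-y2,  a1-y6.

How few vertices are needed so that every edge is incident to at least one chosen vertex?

8

{a1, a2, a4, a5, a6, a8, a9, y7} is a vertex cover of size 8: every edge has an endpoint in this set.
No smaller cover exists because a1–y2, a2–y3, a3–y7, a4–y10, a5–y9, a6–y5, a8–y4, a9–y6 is a matching of size 8, and a cover must include an endpoint of each of these disjoint edges (König's theorem).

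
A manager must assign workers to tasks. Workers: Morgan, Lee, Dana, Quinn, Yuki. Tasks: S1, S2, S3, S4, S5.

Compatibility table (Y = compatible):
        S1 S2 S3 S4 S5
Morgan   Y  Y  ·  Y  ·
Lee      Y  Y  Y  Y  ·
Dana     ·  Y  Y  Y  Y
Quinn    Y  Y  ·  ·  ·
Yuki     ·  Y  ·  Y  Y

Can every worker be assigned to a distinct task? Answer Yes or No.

One maximum matching: Morgan-S4, Lee-S3, Dana-S5, Quinn-S1, Yuki-S2.
All 5 workers are covered.

Yes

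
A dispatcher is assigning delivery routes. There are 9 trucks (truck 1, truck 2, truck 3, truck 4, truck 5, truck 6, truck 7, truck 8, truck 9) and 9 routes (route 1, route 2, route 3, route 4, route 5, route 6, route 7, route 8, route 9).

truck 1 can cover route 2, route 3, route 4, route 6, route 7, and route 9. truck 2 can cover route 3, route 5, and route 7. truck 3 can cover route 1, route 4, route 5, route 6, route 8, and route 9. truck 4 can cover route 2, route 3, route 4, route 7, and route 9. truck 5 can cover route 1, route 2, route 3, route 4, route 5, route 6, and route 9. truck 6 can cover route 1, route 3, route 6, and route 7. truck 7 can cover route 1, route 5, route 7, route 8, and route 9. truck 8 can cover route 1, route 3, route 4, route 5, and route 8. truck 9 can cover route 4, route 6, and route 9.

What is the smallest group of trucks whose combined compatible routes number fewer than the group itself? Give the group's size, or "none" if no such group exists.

A matching saturating every truck exists, for instance truck 1→route 4, truck 2→route 3, truck 3→route 5, truck 4→route 2, truck 5→route 1, truck 6→route 7, truck 7→route 9, truck 8→route 8, truck 9→route 6.
By Hall's marriage theorem, this means |N(S)| ≥ |S| for every subset S, so no violating subset exists.

none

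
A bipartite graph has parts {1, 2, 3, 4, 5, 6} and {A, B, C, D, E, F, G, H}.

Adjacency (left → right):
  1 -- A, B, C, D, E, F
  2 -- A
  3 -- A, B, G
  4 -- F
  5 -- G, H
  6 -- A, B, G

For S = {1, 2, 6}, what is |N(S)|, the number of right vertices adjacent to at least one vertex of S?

The union of neighbours of {1, 2, 6} is {A, B, C, D, E, F, G}, which has 7 elements.
Since |N(S)| = 7 ≥ |S| = 3, Hall's condition holds for this subset.

7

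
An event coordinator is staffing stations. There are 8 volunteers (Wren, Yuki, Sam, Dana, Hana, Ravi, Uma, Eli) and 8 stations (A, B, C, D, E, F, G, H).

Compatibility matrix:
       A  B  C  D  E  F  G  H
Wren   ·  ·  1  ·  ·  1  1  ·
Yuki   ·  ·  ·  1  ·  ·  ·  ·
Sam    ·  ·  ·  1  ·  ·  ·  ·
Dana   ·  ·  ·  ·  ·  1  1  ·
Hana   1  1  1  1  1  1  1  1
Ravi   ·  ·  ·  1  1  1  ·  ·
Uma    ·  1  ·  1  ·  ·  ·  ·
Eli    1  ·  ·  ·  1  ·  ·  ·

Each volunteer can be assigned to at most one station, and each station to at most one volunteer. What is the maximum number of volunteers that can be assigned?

7

A valid assignment of size 7: Wren→C, Yuki→D, Dana→G, Hana→A, Ravi→F, Uma→B, Eli→E.
The set {Yuki, Sam} has only 1 neighbour ({D}), so by Hall's theorem at most 7 of the 8 volunteers can be matched.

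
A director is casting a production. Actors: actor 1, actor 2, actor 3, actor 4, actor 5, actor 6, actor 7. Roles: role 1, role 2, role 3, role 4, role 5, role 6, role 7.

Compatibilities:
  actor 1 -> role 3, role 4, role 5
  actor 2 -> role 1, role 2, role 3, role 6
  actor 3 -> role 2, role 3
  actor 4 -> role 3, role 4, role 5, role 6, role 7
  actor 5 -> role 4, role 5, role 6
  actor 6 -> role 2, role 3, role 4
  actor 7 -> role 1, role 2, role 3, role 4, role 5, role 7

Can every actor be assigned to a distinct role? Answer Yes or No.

For example, pair actor 1-role 5, actor 2-role 1, actor 3-role 2, actor 4-role 3, actor 5-role 6, actor 6-role 4, actor 7-role 7.
All 7 actors are covered.

Yes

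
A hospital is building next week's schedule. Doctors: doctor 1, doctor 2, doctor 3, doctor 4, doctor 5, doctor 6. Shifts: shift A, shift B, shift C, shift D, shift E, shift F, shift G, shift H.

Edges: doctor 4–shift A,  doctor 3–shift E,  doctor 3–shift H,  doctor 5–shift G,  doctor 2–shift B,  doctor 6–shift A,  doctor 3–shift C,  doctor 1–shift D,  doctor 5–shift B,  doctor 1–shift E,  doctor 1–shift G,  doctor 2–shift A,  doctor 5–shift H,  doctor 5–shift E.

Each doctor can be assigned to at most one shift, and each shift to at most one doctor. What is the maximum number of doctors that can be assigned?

One maximum matching: doctor 1–shift E, doctor 2–shift B, doctor 3–shift C, doctor 4–shift A, doctor 5–shift G.
The set {doctor 4, doctor 6} has only 1 neighbour ({shift A}), so by Hall's theorem at most 5 of the 6 doctors can be matched.

5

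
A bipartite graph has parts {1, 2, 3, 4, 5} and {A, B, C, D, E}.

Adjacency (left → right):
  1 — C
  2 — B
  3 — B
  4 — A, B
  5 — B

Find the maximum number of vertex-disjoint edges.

One maximum matching: 1-C, 2-B, 4-A.
The set {2, 3, 5} has only 1 neighbour ({B}), so by Hall's theorem at most 3 of the 5 left vertices can be matched.

3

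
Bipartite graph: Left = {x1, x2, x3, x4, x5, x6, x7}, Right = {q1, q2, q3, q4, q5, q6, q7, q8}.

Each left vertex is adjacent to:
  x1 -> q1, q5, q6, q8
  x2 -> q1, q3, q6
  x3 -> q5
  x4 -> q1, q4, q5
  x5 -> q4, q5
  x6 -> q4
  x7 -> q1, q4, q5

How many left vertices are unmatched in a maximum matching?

For example, pair x1→q8, x2→q6, x3→q5, x4→q1, x5→q4.
The set {x3, x4, x5, x6, x7} has only 3 neighbours ({q1, q4, q5}), so by Hall's theorem at most 5 of the 7 left vertices can be matched.
That matches 5 of the 7, leaving 2 unmatched; no matching can do better.

2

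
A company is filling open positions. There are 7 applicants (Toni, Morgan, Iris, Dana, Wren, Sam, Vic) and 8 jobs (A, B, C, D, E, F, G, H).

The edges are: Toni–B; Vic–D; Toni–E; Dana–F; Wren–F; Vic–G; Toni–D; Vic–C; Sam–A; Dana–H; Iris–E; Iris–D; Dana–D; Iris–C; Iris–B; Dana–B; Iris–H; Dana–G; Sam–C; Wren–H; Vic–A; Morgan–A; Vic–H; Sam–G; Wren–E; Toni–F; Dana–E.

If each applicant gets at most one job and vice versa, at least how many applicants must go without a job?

A valid assignment of size 7: Toni–B, Morgan–A, Iris–H, Dana–E, Wren–F, Sam–C, Vic–G.
All 7 applicants are matched, so no larger matching exists.
That matches 7 of the 7, leaving 0 unmatched; no matching can do better.

0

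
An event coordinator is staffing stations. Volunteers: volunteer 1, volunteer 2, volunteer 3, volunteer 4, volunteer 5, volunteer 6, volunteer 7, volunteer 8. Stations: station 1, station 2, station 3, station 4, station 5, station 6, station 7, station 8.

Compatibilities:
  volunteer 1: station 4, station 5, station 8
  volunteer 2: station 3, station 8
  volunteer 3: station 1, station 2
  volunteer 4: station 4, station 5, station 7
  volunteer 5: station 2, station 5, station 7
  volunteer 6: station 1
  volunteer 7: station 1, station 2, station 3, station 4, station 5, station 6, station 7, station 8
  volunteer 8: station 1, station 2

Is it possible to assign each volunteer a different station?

The set {volunteer 3, volunteer 6, volunteer 8} has only 2 neighbours ({station 1, station 2}), so by Hall's theorem at most 7 of the 8 volunteers can be matched.
Hence no matching covers every volunteer.

No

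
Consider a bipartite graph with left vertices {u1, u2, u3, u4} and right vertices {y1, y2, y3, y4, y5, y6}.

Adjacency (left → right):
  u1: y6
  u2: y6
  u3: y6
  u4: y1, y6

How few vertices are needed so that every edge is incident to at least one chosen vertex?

2

A maximum matching has 2 edges (e.g. u1–y6, u4–y1).
By König's theorem the minimum vertex cover has the same size. One such cover is {u4, y6}.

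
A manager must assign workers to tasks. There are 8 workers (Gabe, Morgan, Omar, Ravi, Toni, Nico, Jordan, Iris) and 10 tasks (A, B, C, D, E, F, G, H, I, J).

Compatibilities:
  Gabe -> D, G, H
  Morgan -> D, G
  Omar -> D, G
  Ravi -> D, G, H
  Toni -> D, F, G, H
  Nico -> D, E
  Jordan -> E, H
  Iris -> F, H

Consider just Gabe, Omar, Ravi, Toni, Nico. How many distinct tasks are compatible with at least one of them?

5

The union of neighbours of {Gabe, Omar, Ravi, Toni, Nico} is {D, E, F, G, H}, which has 5 elements.
Since |N(S)| = 5 ≥ |S| = 5, Hall's condition holds for this subset.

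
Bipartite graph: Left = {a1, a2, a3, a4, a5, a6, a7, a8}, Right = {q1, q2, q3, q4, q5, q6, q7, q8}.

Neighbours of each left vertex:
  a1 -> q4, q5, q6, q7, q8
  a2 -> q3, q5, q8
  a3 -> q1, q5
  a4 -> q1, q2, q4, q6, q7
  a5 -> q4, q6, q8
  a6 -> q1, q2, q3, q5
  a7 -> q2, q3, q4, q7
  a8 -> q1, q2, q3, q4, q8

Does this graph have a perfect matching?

Yes

One maximum matching: a1→q7, a2→q5, a3→q1, a4→q6, a5→q8, a6→q2, a7→q3, a8→q4.
All 8 left vertices are covered.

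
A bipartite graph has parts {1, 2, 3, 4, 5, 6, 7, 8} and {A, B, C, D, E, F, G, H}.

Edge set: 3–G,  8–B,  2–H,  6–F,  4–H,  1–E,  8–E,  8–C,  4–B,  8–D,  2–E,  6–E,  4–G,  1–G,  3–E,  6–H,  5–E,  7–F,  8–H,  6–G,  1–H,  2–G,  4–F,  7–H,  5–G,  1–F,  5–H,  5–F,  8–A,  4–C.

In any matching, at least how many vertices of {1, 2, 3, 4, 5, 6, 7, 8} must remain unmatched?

For example, pair 1→F, 2→E, 3→G, 4→B, 5→H, 8→A.
The set {1, 2, 3, 5, 6, 7} has only 4 neighbours ({E, F, G, H}), so by Hall's theorem at most 6 of the 8 left vertices can be matched.
That matches 6 of the 8, leaving 2 unmatched; no matching can do better.

2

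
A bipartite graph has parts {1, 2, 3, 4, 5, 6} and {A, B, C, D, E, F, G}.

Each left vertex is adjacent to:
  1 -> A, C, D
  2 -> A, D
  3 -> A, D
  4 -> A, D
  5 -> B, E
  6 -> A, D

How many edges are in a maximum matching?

For example, pair 1→C, 2→A, 3→D, 5→B.
The set {2, 3, 4, 6} has only 2 neighbours ({A, D}), so by Hall's theorem at most 4 of the 6 left vertices can be matched.

4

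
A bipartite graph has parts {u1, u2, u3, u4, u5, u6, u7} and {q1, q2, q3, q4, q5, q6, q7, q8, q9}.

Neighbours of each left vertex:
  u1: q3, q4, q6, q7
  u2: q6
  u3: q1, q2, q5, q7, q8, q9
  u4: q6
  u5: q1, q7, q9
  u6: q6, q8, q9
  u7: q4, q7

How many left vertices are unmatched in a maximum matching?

A valid assignment of size 6: u1→q4, u2→q6, u3→q1, u5→q9, u6→q8, u7→q7.
The set {u2, u4} has only 1 neighbour ({q6}), so by Hall's theorem at most 6 of the 7 left vertices can be matched.
That matches 6 of the 7, leaving 1 unmatched; no matching can do better.

1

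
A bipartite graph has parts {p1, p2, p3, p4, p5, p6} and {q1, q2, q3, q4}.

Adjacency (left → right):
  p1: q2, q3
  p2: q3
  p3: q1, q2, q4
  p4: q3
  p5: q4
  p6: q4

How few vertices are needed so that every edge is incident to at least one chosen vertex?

4

The 4 edges p1–q2, p2–q3, p3–q1, p5–q4 form a matching, so any vertex cover needs at least 4 vertices (one per matched edge).
Conversely {p1, p3, q3, q4} meets every edge and has exactly 4 vertices, so 4 is optimal.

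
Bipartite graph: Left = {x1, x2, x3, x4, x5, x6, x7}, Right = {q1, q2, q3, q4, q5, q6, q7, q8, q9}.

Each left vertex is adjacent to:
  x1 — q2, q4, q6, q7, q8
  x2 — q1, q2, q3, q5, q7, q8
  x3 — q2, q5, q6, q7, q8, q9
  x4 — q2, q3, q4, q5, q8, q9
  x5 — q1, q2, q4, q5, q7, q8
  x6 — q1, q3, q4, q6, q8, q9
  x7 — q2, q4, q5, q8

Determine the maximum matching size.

For example, pair x1–q2, x2–q1, x3–q7, x4–q9, x5–q4, x6–q6, x7–q8.
This saturates every left vertex, so 7 is the maximum.

7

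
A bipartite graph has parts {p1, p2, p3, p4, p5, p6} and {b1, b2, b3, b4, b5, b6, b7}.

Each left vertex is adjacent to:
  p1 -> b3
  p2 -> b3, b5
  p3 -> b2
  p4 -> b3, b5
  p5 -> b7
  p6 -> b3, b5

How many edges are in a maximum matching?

4

For example, pair p1–b3, p2–b5, p3–b2, p5–b7.
The set {p1, p2, p4, p6} has only 2 neighbours ({b3, b5}), so by Hall's theorem at most 4 of the 6 left vertices can be matched.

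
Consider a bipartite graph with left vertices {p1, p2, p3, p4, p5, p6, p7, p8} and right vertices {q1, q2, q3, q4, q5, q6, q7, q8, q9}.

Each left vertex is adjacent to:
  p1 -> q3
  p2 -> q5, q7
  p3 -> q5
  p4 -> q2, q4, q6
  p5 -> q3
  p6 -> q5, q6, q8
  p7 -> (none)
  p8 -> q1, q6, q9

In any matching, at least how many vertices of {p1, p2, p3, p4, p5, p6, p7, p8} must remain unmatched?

For example, pair p1–q3, p2–q7, p3–q5, p4–q2, p6–q8, p8–q6.
The set {p1, p5, p7} has only 1 neighbour ({q3}), so by Hall's theorem at most 6 of the 8 left vertices can be matched.
That matches 6 of the 8, leaving 2 unmatched; no matching can do better.

2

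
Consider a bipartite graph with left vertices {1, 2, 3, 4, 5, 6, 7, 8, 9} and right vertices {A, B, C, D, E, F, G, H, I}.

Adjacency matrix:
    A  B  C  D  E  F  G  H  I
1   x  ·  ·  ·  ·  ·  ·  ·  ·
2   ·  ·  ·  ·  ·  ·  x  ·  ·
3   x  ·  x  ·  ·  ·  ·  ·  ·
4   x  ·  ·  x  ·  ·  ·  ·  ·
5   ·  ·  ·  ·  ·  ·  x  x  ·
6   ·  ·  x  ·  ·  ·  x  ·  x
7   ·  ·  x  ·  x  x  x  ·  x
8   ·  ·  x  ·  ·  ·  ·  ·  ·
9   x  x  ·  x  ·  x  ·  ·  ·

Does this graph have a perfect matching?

No

The set {1, 3, 8} has only 2 neighbours ({A, C}), so by Hall's theorem at most 8 of the 9 left vertices can be matched.
Hence no matching covers every left vertex.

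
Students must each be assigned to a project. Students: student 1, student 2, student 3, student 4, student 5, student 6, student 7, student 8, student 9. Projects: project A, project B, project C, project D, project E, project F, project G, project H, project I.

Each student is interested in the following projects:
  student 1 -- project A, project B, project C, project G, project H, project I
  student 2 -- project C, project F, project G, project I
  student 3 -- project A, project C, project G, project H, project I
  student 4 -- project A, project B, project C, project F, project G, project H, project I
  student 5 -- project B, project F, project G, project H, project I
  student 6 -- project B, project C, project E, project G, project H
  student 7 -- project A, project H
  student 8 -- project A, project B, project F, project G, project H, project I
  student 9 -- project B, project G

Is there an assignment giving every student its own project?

The set {student 1, student 2, student 3, student 4, student 5, student 7, student 8, student 9} has only 7 neighbours ({project A, project B, project C, project F, project G, project H, project I}), so by Hall's theorem at most 8 of the 9 students can be matched.
Hence no matching covers every student.

No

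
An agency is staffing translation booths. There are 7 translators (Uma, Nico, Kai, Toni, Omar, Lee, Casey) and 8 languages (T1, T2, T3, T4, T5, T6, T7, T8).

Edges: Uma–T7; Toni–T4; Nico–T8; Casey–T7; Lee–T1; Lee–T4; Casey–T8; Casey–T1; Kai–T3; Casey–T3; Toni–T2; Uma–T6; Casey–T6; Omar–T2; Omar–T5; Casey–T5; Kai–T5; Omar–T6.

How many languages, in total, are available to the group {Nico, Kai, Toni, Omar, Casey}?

The union of neighbours of {Nico, Kai, Toni, Omar, Casey} is {T1, T2, T3, T4, T5, T6, T7, T8}, which has 8 elements.
Since |N(S)| = 8 ≥ |S| = 5, Hall's condition holds for this subset.

8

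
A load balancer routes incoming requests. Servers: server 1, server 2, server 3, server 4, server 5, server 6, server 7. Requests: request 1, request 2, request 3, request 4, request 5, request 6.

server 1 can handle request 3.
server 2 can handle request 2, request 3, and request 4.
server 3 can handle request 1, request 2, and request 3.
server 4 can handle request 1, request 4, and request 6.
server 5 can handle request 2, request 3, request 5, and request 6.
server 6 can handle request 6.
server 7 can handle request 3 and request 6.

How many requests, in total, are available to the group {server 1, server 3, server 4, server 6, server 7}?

5

The union of neighbours of {server 1, server 3, server 4, server 6, server 7} is {request 1, request 2, request 3, request 4, request 6}, which has 5 elements.
Since |N(S)| = 5 ≥ |S| = 5, Hall's condition holds for this subset.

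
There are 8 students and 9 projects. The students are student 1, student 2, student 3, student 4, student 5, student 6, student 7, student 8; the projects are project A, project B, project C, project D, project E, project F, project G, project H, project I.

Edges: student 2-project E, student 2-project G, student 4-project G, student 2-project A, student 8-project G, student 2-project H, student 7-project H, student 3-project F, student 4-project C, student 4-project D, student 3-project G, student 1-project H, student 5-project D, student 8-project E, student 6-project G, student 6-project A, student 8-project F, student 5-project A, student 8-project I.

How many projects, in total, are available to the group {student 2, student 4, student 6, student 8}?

8

The union of neighbours of {student 2, student 4, student 6, student 8} is {project A, project C, project D, project E, project F, project G, project H, project I}, which has 8 elements.
Since |N(S)| = 8 ≥ |S| = 4, Hall's condition holds for this subset.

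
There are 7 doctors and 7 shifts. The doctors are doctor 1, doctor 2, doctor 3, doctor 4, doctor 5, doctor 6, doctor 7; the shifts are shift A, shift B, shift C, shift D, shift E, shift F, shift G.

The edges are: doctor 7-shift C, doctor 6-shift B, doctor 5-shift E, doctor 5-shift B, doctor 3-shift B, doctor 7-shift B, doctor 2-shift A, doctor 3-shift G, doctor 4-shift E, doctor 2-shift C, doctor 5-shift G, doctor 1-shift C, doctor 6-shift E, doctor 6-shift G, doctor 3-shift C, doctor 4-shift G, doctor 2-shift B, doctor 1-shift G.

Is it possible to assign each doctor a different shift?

No

The set {doctor 1, doctor 3, doctor 4, doctor 5, doctor 6, doctor 7} has only 4 neighbours ({shift B, shift C, shift E, shift G}), so by Hall's theorem at most 5 of the 7 doctors can be matched.
Hence no matching covers every doctor.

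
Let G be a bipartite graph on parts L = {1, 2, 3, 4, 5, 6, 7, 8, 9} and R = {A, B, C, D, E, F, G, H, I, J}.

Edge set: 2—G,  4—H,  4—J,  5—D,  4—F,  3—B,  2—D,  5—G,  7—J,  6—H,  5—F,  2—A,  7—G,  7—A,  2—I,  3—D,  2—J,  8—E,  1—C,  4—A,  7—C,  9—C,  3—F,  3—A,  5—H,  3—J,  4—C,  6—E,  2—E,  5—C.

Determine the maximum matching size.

8

For example, pair 1–C, 2–J, 3–B, 4–F, 5–G, 6–H, 7–A, 8–E.
The set {1, 9} has only 1 neighbour ({C}), so by Hall's theorem at most 8 of the 9 left vertices can be matched.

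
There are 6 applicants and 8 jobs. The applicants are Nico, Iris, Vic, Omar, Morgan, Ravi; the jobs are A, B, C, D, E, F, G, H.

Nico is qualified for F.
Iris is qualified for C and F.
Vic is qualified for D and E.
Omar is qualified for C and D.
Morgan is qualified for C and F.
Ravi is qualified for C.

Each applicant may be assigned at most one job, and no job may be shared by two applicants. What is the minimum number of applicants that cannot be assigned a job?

2

For example, pair Nico-F, Iris-C, Vic-E, Omar-D.
The set {Nico, Iris, Morgan, Ravi} has only 2 neighbours ({C, F}), so by Hall's theorem at most 4 of the 6 applicants can be matched.
That matches 4 of the 6, leaving 2 unmatched; no matching can do better.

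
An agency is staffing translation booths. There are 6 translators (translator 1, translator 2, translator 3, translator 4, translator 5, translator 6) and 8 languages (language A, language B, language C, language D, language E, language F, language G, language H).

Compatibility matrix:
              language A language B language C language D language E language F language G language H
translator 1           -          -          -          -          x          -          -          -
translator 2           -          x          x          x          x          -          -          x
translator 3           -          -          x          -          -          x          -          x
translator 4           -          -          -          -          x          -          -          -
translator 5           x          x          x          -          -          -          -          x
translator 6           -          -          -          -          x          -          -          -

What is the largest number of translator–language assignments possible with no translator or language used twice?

4

For example, pair translator 1-language E, translator 2-language D, translator 3-language F, translator 5-language B.
The set {translator 1, translator 4, translator 6} has only 1 neighbour ({language E}), so by Hall's theorem at most 4 of the 6 translators can be matched.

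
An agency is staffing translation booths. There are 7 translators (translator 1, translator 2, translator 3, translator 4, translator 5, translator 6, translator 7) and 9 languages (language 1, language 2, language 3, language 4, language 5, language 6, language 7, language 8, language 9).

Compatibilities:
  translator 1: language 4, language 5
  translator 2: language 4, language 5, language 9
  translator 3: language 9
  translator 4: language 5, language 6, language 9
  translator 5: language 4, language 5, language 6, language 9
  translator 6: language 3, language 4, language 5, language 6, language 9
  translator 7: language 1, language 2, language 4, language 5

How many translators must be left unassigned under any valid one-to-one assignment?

1

For example, pair translator 1→language 5, translator 2→language 4, translator 3→language 9, translator 4→language 6, translator 6→language 3, translator 7→language 2.
The set {translator 1, translator 2, translator 3, translator 4, translator 5} has only 4 neighbours ({language 4, language 5, language 6, language 9}), so by Hall's theorem at most 6 of the 7 translators can be matched.
That matches 6 of the 7, leaving 1 unmatched; no matching can do better.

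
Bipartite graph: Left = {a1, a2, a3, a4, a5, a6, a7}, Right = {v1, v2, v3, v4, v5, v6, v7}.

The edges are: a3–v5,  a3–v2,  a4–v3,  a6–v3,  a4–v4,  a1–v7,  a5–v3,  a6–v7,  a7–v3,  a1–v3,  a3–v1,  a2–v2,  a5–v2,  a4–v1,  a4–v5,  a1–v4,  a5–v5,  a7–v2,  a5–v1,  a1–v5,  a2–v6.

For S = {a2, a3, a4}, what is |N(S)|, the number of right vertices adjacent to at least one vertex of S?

6

The union of neighbours of {a2, a3, a4} is {v1, v2, v3, v4, v5, v6}, which has 6 elements.
Since |N(S)| = 6 ≥ |S| = 3, Hall's condition holds for this subset.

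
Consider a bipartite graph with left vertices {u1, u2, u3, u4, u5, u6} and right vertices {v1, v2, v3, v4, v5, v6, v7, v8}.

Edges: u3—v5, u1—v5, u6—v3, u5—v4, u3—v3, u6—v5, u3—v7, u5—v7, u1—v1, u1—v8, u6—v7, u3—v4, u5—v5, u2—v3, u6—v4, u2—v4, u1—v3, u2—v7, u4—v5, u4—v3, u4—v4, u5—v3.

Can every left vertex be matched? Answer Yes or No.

The set {u2, u3, u4, u5, u6} has only 4 neighbours ({v3, v4, v5, v7}), so by Hall's theorem at most 5 of the 6 left vertices can be matched.
Hence no matching covers every left vertex.

No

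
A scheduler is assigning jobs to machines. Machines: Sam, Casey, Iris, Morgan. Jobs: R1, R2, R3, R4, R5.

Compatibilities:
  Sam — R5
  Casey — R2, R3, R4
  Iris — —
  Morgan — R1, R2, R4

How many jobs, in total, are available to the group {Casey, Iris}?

The union of neighbours of {Casey, Iris} is {R2, R3, R4}, which has 3 elements.
Since |N(S)| = 3 ≥ |S| = 2, Hall's condition holds for this subset.

3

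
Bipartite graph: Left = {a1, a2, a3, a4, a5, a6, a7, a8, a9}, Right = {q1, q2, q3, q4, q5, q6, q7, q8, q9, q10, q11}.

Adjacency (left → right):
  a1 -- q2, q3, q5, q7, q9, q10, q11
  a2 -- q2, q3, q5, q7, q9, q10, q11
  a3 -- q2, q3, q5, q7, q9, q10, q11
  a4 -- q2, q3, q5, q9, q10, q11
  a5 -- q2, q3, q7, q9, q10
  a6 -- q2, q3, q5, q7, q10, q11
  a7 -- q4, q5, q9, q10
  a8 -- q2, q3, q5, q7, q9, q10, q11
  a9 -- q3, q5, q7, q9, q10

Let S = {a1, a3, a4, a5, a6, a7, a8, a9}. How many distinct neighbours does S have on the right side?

8

The union of neighbours of {a1, a3, a4, a5, a6, a7, a8, a9} is {q2, q3, q4, q5, q7, q9, q10, q11}, which has 8 elements.
Since |N(S)| = 8 ≥ |S| = 8, Hall's condition holds for this subset.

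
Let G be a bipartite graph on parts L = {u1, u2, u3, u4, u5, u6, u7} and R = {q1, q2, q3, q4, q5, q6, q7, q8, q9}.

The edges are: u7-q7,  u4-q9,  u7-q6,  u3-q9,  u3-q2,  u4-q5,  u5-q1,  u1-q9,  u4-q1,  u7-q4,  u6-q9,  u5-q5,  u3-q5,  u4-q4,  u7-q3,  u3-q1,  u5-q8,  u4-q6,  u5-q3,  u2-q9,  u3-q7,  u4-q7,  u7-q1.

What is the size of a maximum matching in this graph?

5

For example, pair u1-q9, u3-q7, u4-q4, u5-q8, u7-q6.
The set {u1, u2, u6} has only 1 neighbour ({q9}), so by Hall's theorem at most 5 of the 7 left vertices can be matched.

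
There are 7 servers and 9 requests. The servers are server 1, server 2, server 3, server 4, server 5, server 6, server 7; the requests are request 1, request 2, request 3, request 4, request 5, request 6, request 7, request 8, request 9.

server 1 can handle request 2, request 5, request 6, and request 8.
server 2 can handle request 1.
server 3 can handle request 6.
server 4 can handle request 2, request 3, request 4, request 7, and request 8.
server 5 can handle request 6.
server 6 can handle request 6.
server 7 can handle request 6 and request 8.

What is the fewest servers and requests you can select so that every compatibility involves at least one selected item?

5

The 5 edges server 1–request 5, server 2–request 1, server 3–request 6, server 4–request 7, server 7–request 8 form a matching, so any vertex cover needs at least 5 vertices (one per matched edge).
Conversely {server 1, server 2, server 4, server 7, request 6} meets every edge and has exactly 5 vertices, so 5 is optimal.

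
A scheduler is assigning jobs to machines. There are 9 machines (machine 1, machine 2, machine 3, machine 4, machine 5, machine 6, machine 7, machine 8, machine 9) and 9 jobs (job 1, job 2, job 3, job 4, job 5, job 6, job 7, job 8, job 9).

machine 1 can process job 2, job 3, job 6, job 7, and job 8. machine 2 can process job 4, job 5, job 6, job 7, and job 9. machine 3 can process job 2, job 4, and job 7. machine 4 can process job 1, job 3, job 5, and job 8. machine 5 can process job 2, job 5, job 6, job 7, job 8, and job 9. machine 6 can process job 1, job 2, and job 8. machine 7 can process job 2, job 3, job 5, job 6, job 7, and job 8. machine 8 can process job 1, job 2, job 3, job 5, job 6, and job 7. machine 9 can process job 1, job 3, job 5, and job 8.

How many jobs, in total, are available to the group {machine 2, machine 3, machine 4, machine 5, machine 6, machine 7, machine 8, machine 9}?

9

The union of neighbours of {machine 2, machine 3, machine 4, machine 5, machine 6, machine 7, machine 8, machine 9} is {job 1, job 2, job 3, job 4, job 5, job 6, job 7, job 8, job 9}, which has 9 elements.
Since |N(S)| = 9 ≥ |S| = 8, Hall's condition holds for this subset.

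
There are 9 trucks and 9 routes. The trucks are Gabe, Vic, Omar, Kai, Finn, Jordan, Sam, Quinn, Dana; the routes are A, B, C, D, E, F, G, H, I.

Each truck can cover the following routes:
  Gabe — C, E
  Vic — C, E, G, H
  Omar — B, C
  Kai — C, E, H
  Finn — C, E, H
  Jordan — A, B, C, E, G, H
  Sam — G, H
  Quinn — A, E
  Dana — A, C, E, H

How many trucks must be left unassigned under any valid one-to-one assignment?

3

A valid assignment of size 6: Gabe-C, Vic-G, Omar-B, Kai-H, Finn-E, Jordan-A.
The set {Gabe, Vic, Omar, Kai, Finn, Jordan, Sam, Quinn, Dana} has only 6 neighbours ({A, B, C, E, G, H}), so by Hall's theorem at most 6 of the 9 trucks can be matched.
That matches 6 of the 9, leaving 3 unmatched; no matching can do better.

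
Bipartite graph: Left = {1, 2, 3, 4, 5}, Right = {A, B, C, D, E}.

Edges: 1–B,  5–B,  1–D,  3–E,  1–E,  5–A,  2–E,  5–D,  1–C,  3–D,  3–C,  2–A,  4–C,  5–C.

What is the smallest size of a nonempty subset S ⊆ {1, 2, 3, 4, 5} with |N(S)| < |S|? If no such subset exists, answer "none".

A matching saturating every left vertex exists, for instance 1→E, 2→A, 3→D, 4→C, 5→B.
By Hall's marriage theorem, this means |N(S)| ≥ |S| for every subset S, so no violating subset exists.

none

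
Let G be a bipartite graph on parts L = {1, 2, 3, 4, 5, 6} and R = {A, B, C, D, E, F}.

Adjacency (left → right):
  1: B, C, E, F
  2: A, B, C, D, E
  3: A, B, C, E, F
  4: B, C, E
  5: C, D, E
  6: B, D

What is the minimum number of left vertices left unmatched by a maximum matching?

0

One maximum matching: 1-E, 2-A, 3-F, 4-C, 5-D, 6-B.
All 6 left vertices are matched, so no larger matching exists.
That matches 6 of the 6, leaving 0 unmatched; no matching can do better.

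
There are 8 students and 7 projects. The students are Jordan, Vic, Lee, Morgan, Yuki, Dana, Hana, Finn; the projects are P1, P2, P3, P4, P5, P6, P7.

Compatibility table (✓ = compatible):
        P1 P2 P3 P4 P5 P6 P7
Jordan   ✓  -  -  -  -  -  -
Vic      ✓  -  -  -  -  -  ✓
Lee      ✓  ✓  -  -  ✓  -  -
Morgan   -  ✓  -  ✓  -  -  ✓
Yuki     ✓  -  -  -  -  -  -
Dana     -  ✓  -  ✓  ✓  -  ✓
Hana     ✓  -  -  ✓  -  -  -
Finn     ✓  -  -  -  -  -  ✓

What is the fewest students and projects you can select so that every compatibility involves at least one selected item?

The 5 edges Jordan–P1, Vic–P7, Lee–P2, Morgan–P4, Dana–P5 form a matching, so any vertex cover needs at least 5 vertices (one per matched edge).
Conversely {P1, P2, P4, P5, P7} meets every edge and has exactly 5 vertices, so 5 is optimal.

5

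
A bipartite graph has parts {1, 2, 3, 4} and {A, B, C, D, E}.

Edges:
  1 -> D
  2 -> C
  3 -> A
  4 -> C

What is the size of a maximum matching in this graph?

3

A valid assignment of size 3: 1-D, 2-C, 3-A.
The set {2, 4} has only 1 neighbour ({C}), so by Hall's theorem at most 3 of the 4 left vertices can be matched.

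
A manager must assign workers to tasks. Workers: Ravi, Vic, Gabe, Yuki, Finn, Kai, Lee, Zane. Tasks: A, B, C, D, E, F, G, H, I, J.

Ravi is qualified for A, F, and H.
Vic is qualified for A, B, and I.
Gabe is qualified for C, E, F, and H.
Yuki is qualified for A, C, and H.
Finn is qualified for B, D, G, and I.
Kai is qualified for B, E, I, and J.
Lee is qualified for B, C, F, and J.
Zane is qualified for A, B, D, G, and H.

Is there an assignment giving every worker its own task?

A valid assignment of size 8: Ravi–F, Vic–A, Gabe–H, Yuki–C, Finn–B, Kai–E, Lee–J, Zane–G.
All 8 workers are covered.

Yes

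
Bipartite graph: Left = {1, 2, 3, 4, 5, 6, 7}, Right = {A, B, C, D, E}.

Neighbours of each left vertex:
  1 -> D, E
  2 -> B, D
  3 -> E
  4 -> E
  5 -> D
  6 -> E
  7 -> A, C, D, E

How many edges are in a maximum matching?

For example, pair 1–D, 2–B, 3–E, 7–C.
The set {1, 3, 4, 5, 6} has only 2 neighbours ({D, E}), so by Hall's theorem at most 4 of the 7 left vertices can be matched.

4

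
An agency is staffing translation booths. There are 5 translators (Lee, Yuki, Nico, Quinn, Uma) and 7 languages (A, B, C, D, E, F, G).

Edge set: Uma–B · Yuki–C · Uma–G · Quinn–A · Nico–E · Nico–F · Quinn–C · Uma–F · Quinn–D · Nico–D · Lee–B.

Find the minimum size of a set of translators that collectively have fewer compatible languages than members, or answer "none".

none

A matching saturating every translator exists, for instance Lee→B, Yuki→C, Nico→E, Quinn→D, Uma→F.
By Hall's marriage theorem, this means |N(S)| ≥ |S| for every subset S, so no violating subset exists.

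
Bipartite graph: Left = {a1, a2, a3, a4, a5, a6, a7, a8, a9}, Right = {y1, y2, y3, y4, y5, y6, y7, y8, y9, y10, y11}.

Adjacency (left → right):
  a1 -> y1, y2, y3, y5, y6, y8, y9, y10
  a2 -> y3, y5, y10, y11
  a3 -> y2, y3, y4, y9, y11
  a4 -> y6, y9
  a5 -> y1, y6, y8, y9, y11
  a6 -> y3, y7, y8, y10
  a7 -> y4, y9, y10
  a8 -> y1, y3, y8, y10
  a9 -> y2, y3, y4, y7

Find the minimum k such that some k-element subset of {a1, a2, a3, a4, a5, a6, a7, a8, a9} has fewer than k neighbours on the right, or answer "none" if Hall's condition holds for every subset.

none

A matching saturating every left vertex exists, for instance a1→y6, a2→y5, a3→y4, a4→y9, a5→y11, a6→y7, a7→y10, a8→y1, a9→y3.
By Hall's marriage theorem, this means |N(S)| ≥ |S| for every subset S, so no violating subset exists.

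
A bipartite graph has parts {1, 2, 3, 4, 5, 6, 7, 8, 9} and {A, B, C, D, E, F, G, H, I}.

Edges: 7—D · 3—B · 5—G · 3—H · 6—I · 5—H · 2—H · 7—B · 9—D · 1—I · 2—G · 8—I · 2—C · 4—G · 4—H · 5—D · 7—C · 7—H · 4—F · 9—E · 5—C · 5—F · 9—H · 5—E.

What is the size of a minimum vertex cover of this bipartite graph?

7

The 7 edges 1–I, 2–C, 3–H, 4–F, 5–G, 7–B, 9–E form a matching, so any vertex cover needs at least 7 vertices (one per matched edge).
Conversely {2, 3, 4, 5, 7, 9, I} meets every edge and has exactly 7 vertices, so 7 is optimal.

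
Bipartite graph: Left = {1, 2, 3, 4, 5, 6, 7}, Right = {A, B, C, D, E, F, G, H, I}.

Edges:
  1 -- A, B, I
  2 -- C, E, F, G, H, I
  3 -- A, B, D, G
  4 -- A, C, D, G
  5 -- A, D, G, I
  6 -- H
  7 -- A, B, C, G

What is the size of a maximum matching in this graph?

One maximum matching: 1→I, 2→E, 3→D, 4→C, 5→G, 6→H, 7→B.
This saturates every left vertex, so 7 is the maximum.

7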